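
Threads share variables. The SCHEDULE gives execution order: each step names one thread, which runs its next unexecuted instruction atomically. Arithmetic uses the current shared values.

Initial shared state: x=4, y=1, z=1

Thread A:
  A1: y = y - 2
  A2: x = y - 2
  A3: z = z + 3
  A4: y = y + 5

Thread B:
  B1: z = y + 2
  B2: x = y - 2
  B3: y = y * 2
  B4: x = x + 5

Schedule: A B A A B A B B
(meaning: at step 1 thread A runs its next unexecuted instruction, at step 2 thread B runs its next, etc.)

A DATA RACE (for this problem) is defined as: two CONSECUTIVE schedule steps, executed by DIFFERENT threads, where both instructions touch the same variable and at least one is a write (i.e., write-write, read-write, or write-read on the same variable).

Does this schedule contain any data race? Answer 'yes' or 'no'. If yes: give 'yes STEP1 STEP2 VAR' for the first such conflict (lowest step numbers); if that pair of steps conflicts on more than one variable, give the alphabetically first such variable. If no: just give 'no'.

Steps 1,2: A(y = y - 2) vs B(z = y + 2). RACE on y (W-R).
Steps 2,3: B(r=y,w=z) vs A(r=y,w=x). No conflict.
Steps 3,4: same thread (A). No race.
Steps 4,5: A(r=z,w=z) vs B(r=y,w=x). No conflict.
Steps 5,6: B(x = y - 2) vs A(y = y + 5). RACE on y (R-W).
Steps 6,7: A(y = y + 5) vs B(y = y * 2). RACE on y (W-W).
Steps 7,8: same thread (B). No race.
First conflict at steps 1,2.

Answer: yes 1 2 y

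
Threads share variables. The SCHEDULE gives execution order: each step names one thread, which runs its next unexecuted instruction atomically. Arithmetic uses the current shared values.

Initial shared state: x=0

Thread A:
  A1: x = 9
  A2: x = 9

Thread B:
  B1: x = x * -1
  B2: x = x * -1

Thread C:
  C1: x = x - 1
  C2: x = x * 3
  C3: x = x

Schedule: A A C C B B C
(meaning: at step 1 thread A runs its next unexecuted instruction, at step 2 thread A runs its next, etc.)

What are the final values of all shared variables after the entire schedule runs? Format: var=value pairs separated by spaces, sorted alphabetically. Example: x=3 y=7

Answer: x=24

Derivation:
Step 1: thread A executes A1 (x = 9). Shared: x=9. PCs: A@1 B@0 C@0
Step 2: thread A executes A2 (x = 9). Shared: x=9. PCs: A@2 B@0 C@0
Step 3: thread C executes C1 (x = x - 1). Shared: x=8. PCs: A@2 B@0 C@1
Step 4: thread C executes C2 (x = x * 3). Shared: x=24. PCs: A@2 B@0 C@2
Step 5: thread B executes B1 (x = x * -1). Shared: x=-24. PCs: A@2 B@1 C@2
Step 6: thread B executes B2 (x = x * -1). Shared: x=24. PCs: A@2 B@2 C@2
Step 7: thread C executes C3 (x = x). Shared: x=24. PCs: A@2 B@2 C@3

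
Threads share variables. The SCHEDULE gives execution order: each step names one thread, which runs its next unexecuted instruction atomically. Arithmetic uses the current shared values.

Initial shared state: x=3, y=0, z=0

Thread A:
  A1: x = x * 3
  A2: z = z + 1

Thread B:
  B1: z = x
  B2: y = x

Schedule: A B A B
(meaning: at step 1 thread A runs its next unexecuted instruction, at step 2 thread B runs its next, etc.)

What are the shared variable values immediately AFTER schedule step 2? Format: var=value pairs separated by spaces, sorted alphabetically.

Answer: x=9 y=0 z=9

Derivation:
Step 1: thread A executes A1 (x = x * 3). Shared: x=9 y=0 z=0. PCs: A@1 B@0
Step 2: thread B executes B1 (z = x). Shared: x=9 y=0 z=9. PCs: A@1 B@1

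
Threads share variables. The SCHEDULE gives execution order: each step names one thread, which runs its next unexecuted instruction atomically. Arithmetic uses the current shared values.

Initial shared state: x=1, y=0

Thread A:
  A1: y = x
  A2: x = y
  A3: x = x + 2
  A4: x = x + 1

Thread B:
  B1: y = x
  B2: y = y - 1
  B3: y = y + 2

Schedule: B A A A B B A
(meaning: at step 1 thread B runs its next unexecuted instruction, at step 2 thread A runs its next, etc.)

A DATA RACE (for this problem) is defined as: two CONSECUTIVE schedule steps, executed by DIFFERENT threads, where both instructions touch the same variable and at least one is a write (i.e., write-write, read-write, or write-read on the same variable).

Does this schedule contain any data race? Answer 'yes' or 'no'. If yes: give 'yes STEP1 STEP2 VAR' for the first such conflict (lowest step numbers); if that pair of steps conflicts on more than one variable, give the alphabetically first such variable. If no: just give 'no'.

Answer: yes 1 2 y

Derivation:
Steps 1,2: B(y = x) vs A(y = x). RACE on y (W-W).
Steps 2,3: same thread (A). No race.
Steps 3,4: same thread (A). No race.
Steps 4,5: A(r=x,w=x) vs B(r=y,w=y). No conflict.
Steps 5,6: same thread (B). No race.
Steps 6,7: B(r=y,w=y) vs A(r=x,w=x). No conflict.
First conflict at steps 1,2.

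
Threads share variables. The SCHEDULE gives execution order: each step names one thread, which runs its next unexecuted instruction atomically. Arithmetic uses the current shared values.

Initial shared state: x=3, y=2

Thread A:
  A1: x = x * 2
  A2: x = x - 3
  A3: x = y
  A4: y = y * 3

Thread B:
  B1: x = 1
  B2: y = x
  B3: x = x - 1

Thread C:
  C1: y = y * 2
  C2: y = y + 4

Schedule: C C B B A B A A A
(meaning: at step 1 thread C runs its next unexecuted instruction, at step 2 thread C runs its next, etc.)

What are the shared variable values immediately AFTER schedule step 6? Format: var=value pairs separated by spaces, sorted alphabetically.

Answer: x=1 y=1

Derivation:
Step 1: thread C executes C1 (y = y * 2). Shared: x=3 y=4. PCs: A@0 B@0 C@1
Step 2: thread C executes C2 (y = y + 4). Shared: x=3 y=8. PCs: A@0 B@0 C@2
Step 3: thread B executes B1 (x = 1). Shared: x=1 y=8. PCs: A@0 B@1 C@2
Step 4: thread B executes B2 (y = x). Shared: x=1 y=1. PCs: A@0 B@2 C@2
Step 5: thread A executes A1 (x = x * 2). Shared: x=2 y=1. PCs: A@1 B@2 C@2
Step 6: thread B executes B3 (x = x - 1). Shared: x=1 y=1. PCs: A@1 B@3 C@2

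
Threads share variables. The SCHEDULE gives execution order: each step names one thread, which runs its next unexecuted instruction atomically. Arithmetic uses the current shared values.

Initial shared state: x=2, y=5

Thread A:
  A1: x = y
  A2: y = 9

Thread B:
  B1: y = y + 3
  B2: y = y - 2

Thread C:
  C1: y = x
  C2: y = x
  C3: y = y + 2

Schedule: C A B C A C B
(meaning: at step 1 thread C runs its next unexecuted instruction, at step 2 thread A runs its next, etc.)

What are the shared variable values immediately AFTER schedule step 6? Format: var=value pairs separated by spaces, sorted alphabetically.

Step 1: thread C executes C1 (y = x). Shared: x=2 y=2. PCs: A@0 B@0 C@1
Step 2: thread A executes A1 (x = y). Shared: x=2 y=2. PCs: A@1 B@0 C@1
Step 3: thread B executes B1 (y = y + 3). Shared: x=2 y=5. PCs: A@1 B@1 C@1
Step 4: thread C executes C2 (y = x). Shared: x=2 y=2. PCs: A@1 B@1 C@2
Step 5: thread A executes A2 (y = 9). Shared: x=2 y=9. PCs: A@2 B@1 C@2
Step 6: thread C executes C3 (y = y + 2). Shared: x=2 y=11. PCs: A@2 B@1 C@3

Answer: x=2 y=11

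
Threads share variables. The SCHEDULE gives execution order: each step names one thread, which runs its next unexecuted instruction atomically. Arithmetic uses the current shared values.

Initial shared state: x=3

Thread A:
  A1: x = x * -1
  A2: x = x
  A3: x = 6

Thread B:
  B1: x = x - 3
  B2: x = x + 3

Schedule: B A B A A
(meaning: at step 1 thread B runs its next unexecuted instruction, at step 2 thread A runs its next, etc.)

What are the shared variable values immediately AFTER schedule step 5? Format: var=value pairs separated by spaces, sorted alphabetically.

Answer: x=6

Derivation:
Step 1: thread B executes B1 (x = x - 3). Shared: x=0. PCs: A@0 B@1
Step 2: thread A executes A1 (x = x * -1). Shared: x=0. PCs: A@1 B@1
Step 3: thread B executes B2 (x = x + 3). Shared: x=3. PCs: A@1 B@2
Step 4: thread A executes A2 (x = x). Shared: x=3. PCs: A@2 B@2
Step 5: thread A executes A3 (x = 6). Shared: x=6. PCs: A@3 B@2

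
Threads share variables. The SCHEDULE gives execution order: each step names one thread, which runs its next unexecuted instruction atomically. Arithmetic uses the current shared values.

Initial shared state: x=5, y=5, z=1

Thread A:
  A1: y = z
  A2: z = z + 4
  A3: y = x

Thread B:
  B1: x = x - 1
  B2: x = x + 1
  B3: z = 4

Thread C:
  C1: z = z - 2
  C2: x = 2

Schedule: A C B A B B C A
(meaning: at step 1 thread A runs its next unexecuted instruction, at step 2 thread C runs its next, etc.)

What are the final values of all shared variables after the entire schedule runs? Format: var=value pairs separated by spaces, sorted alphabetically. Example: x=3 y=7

Answer: x=2 y=2 z=4

Derivation:
Step 1: thread A executes A1 (y = z). Shared: x=5 y=1 z=1. PCs: A@1 B@0 C@0
Step 2: thread C executes C1 (z = z - 2). Shared: x=5 y=1 z=-1. PCs: A@1 B@0 C@1
Step 3: thread B executes B1 (x = x - 1). Shared: x=4 y=1 z=-1. PCs: A@1 B@1 C@1
Step 4: thread A executes A2 (z = z + 4). Shared: x=4 y=1 z=3. PCs: A@2 B@1 C@1
Step 5: thread B executes B2 (x = x + 1). Shared: x=5 y=1 z=3. PCs: A@2 B@2 C@1
Step 6: thread B executes B3 (z = 4). Shared: x=5 y=1 z=4. PCs: A@2 B@3 C@1
Step 7: thread C executes C2 (x = 2). Shared: x=2 y=1 z=4. PCs: A@2 B@3 C@2
Step 8: thread A executes A3 (y = x). Shared: x=2 y=2 z=4. PCs: A@3 B@3 C@2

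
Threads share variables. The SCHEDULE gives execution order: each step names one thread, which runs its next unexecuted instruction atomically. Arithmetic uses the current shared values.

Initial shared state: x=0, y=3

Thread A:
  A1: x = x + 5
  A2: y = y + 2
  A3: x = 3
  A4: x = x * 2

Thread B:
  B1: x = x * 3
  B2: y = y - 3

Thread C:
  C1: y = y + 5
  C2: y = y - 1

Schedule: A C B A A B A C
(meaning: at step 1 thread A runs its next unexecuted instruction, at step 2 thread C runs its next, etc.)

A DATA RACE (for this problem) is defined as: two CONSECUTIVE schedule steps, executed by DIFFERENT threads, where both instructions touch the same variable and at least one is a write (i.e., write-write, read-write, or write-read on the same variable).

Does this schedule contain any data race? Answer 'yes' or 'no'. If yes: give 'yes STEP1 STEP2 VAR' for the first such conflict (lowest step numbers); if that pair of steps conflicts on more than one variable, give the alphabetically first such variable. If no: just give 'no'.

Steps 1,2: A(r=x,w=x) vs C(r=y,w=y). No conflict.
Steps 2,3: C(r=y,w=y) vs B(r=x,w=x). No conflict.
Steps 3,4: B(r=x,w=x) vs A(r=y,w=y). No conflict.
Steps 4,5: same thread (A). No race.
Steps 5,6: A(r=-,w=x) vs B(r=y,w=y). No conflict.
Steps 6,7: B(r=y,w=y) vs A(r=x,w=x). No conflict.
Steps 7,8: A(r=x,w=x) vs C(r=y,w=y). No conflict.

Answer: no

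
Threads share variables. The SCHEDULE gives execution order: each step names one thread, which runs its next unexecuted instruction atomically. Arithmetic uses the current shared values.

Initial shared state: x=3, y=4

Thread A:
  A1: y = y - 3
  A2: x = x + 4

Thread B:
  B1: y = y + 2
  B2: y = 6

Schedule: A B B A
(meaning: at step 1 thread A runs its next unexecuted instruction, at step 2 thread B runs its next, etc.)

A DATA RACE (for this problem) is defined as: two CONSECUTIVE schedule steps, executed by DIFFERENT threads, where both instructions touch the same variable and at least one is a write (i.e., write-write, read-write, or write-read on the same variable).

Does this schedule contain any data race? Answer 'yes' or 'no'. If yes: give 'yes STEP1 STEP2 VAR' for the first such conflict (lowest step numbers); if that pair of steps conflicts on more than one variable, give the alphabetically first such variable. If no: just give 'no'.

Steps 1,2: A(y = y - 3) vs B(y = y + 2). RACE on y (W-W).
Steps 2,3: same thread (B). No race.
Steps 3,4: B(r=-,w=y) vs A(r=x,w=x). No conflict.
First conflict at steps 1,2.

Answer: yes 1 2 y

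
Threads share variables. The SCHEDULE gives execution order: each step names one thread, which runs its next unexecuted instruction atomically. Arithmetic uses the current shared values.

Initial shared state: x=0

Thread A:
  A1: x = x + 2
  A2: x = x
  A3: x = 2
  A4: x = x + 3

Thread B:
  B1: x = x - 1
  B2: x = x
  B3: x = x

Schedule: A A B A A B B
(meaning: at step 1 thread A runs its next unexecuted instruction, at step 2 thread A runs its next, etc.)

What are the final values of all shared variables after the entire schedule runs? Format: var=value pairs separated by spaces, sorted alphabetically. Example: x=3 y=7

Step 1: thread A executes A1 (x = x + 2). Shared: x=2. PCs: A@1 B@0
Step 2: thread A executes A2 (x = x). Shared: x=2. PCs: A@2 B@0
Step 3: thread B executes B1 (x = x - 1). Shared: x=1. PCs: A@2 B@1
Step 4: thread A executes A3 (x = 2). Shared: x=2. PCs: A@3 B@1
Step 5: thread A executes A4 (x = x + 3). Shared: x=5. PCs: A@4 B@1
Step 6: thread B executes B2 (x = x). Shared: x=5. PCs: A@4 B@2
Step 7: thread B executes B3 (x = x). Shared: x=5. PCs: A@4 B@3

Answer: x=5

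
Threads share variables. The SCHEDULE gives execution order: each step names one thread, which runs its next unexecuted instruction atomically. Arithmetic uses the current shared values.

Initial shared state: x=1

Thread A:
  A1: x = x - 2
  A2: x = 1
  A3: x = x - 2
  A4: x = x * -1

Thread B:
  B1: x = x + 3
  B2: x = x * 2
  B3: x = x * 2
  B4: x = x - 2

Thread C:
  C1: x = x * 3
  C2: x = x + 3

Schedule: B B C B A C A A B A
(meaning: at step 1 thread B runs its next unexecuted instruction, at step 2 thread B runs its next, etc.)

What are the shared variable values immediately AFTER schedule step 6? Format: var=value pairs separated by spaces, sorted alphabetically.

Step 1: thread B executes B1 (x = x + 3). Shared: x=4. PCs: A@0 B@1 C@0
Step 2: thread B executes B2 (x = x * 2). Shared: x=8. PCs: A@0 B@2 C@0
Step 3: thread C executes C1 (x = x * 3). Shared: x=24. PCs: A@0 B@2 C@1
Step 4: thread B executes B3 (x = x * 2). Shared: x=48. PCs: A@0 B@3 C@1
Step 5: thread A executes A1 (x = x - 2). Shared: x=46. PCs: A@1 B@3 C@1
Step 6: thread C executes C2 (x = x + 3). Shared: x=49. PCs: A@1 B@3 C@2

Answer: x=49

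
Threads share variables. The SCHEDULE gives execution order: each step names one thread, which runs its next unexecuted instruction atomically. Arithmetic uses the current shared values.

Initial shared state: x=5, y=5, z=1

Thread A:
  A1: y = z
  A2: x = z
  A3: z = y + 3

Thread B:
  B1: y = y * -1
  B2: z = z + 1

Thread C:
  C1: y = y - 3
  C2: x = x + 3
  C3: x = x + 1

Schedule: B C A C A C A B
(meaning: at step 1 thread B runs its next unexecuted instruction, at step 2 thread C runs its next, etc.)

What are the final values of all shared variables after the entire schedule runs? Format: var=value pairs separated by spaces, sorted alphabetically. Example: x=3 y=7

Step 1: thread B executes B1 (y = y * -1). Shared: x=5 y=-5 z=1. PCs: A@0 B@1 C@0
Step 2: thread C executes C1 (y = y - 3). Shared: x=5 y=-8 z=1. PCs: A@0 B@1 C@1
Step 3: thread A executes A1 (y = z). Shared: x=5 y=1 z=1. PCs: A@1 B@1 C@1
Step 4: thread C executes C2 (x = x + 3). Shared: x=8 y=1 z=1. PCs: A@1 B@1 C@2
Step 5: thread A executes A2 (x = z). Shared: x=1 y=1 z=1. PCs: A@2 B@1 C@2
Step 6: thread C executes C3 (x = x + 1). Shared: x=2 y=1 z=1. PCs: A@2 B@1 C@3
Step 7: thread A executes A3 (z = y + 3). Shared: x=2 y=1 z=4. PCs: A@3 B@1 C@3
Step 8: thread B executes B2 (z = z + 1). Shared: x=2 y=1 z=5. PCs: A@3 B@2 C@3

Answer: x=2 y=1 z=5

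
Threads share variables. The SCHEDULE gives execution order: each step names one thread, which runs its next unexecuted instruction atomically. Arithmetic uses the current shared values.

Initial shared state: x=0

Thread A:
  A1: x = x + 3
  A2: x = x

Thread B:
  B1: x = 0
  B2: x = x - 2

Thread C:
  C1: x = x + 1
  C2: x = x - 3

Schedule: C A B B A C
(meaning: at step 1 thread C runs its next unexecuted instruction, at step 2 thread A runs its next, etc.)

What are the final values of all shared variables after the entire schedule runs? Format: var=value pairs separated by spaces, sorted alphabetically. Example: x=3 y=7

Answer: x=-5

Derivation:
Step 1: thread C executes C1 (x = x + 1). Shared: x=1. PCs: A@0 B@0 C@1
Step 2: thread A executes A1 (x = x + 3). Shared: x=4. PCs: A@1 B@0 C@1
Step 3: thread B executes B1 (x = 0). Shared: x=0. PCs: A@1 B@1 C@1
Step 4: thread B executes B2 (x = x - 2). Shared: x=-2. PCs: A@1 B@2 C@1
Step 5: thread A executes A2 (x = x). Shared: x=-2. PCs: A@2 B@2 C@1
Step 6: thread C executes C2 (x = x - 3). Shared: x=-5. PCs: A@2 B@2 C@2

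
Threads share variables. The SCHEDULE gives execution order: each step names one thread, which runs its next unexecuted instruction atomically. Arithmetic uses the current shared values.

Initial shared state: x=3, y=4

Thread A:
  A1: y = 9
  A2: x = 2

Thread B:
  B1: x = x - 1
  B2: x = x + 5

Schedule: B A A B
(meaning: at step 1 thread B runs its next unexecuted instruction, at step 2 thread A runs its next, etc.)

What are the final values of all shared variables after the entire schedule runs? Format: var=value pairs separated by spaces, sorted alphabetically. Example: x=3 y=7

Step 1: thread B executes B1 (x = x - 1). Shared: x=2 y=4. PCs: A@0 B@1
Step 2: thread A executes A1 (y = 9). Shared: x=2 y=9. PCs: A@1 B@1
Step 3: thread A executes A2 (x = 2). Shared: x=2 y=9. PCs: A@2 B@1
Step 4: thread B executes B2 (x = x + 5). Shared: x=7 y=9. PCs: A@2 B@2

Answer: x=7 y=9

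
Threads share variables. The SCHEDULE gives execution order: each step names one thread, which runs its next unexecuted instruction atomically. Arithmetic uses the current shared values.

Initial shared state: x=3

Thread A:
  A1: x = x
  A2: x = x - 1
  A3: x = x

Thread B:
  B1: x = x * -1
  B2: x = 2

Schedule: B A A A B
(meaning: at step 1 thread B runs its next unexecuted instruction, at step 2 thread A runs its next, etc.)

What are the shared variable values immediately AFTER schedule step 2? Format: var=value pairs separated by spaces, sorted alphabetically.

Answer: x=-3

Derivation:
Step 1: thread B executes B1 (x = x * -1). Shared: x=-3. PCs: A@0 B@1
Step 2: thread A executes A1 (x = x). Shared: x=-3. PCs: A@1 B@1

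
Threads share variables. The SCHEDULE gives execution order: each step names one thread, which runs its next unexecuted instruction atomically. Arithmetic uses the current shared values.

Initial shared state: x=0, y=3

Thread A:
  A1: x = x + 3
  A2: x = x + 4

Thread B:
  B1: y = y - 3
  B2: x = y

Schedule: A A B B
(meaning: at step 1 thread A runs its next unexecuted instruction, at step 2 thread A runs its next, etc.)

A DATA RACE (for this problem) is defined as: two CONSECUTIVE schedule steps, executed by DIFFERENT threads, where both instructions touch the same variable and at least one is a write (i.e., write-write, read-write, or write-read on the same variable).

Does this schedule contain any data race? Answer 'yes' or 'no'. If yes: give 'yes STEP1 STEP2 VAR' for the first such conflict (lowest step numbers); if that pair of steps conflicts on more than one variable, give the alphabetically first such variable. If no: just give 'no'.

Steps 1,2: same thread (A). No race.
Steps 2,3: A(r=x,w=x) vs B(r=y,w=y). No conflict.
Steps 3,4: same thread (B). No race.

Answer: no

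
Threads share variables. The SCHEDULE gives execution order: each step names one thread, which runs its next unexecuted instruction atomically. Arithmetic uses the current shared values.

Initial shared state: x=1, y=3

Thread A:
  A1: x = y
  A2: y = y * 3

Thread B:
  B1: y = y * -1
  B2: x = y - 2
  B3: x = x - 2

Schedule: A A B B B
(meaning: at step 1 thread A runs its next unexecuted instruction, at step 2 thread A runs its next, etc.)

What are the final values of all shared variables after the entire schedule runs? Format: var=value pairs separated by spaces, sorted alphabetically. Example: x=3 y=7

Step 1: thread A executes A1 (x = y). Shared: x=3 y=3. PCs: A@1 B@0
Step 2: thread A executes A2 (y = y * 3). Shared: x=3 y=9. PCs: A@2 B@0
Step 3: thread B executes B1 (y = y * -1). Shared: x=3 y=-9. PCs: A@2 B@1
Step 4: thread B executes B2 (x = y - 2). Shared: x=-11 y=-9. PCs: A@2 B@2
Step 5: thread B executes B3 (x = x - 2). Shared: x=-13 y=-9. PCs: A@2 B@3

Answer: x=-13 y=-9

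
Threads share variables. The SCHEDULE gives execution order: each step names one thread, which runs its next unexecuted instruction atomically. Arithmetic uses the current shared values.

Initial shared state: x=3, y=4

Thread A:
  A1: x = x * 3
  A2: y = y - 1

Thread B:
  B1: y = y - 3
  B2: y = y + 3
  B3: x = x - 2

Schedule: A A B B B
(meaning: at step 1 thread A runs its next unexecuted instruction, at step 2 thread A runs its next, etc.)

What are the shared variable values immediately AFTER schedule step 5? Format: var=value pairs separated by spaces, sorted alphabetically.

Step 1: thread A executes A1 (x = x * 3). Shared: x=9 y=4. PCs: A@1 B@0
Step 2: thread A executes A2 (y = y - 1). Shared: x=9 y=3. PCs: A@2 B@0
Step 3: thread B executes B1 (y = y - 3). Shared: x=9 y=0. PCs: A@2 B@1
Step 4: thread B executes B2 (y = y + 3). Shared: x=9 y=3. PCs: A@2 B@2
Step 5: thread B executes B3 (x = x - 2). Shared: x=7 y=3. PCs: A@2 B@3

Answer: x=7 y=3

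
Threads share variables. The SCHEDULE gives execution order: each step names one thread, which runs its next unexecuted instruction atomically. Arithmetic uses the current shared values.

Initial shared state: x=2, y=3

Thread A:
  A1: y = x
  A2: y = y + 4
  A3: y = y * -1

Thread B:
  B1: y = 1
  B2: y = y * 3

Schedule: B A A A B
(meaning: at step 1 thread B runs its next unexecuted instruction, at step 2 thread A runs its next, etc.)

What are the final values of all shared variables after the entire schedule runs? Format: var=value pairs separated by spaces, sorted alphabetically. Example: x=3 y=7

Step 1: thread B executes B1 (y = 1). Shared: x=2 y=1. PCs: A@0 B@1
Step 2: thread A executes A1 (y = x). Shared: x=2 y=2. PCs: A@1 B@1
Step 3: thread A executes A2 (y = y + 4). Shared: x=2 y=6. PCs: A@2 B@1
Step 4: thread A executes A3 (y = y * -1). Shared: x=2 y=-6. PCs: A@3 B@1
Step 5: thread B executes B2 (y = y * 3). Shared: x=2 y=-18. PCs: A@3 B@2

Answer: x=2 y=-18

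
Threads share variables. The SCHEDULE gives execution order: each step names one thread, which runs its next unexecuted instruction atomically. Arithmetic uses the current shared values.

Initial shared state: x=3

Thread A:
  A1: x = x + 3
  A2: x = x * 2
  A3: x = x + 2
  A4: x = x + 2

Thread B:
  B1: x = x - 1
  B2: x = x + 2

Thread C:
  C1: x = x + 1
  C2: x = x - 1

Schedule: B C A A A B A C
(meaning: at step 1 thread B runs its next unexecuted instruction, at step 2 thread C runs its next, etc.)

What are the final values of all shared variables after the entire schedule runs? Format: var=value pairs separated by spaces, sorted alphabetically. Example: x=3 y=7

Answer: x=17

Derivation:
Step 1: thread B executes B1 (x = x - 1). Shared: x=2. PCs: A@0 B@1 C@0
Step 2: thread C executes C1 (x = x + 1). Shared: x=3. PCs: A@0 B@1 C@1
Step 3: thread A executes A1 (x = x + 3). Shared: x=6. PCs: A@1 B@1 C@1
Step 4: thread A executes A2 (x = x * 2). Shared: x=12. PCs: A@2 B@1 C@1
Step 5: thread A executes A3 (x = x + 2). Shared: x=14. PCs: A@3 B@1 C@1
Step 6: thread B executes B2 (x = x + 2). Shared: x=16. PCs: A@3 B@2 C@1
Step 7: thread A executes A4 (x = x + 2). Shared: x=18. PCs: A@4 B@2 C@1
Step 8: thread C executes C2 (x = x - 1). Shared: x=17. PCs: A@4 B@2 C@2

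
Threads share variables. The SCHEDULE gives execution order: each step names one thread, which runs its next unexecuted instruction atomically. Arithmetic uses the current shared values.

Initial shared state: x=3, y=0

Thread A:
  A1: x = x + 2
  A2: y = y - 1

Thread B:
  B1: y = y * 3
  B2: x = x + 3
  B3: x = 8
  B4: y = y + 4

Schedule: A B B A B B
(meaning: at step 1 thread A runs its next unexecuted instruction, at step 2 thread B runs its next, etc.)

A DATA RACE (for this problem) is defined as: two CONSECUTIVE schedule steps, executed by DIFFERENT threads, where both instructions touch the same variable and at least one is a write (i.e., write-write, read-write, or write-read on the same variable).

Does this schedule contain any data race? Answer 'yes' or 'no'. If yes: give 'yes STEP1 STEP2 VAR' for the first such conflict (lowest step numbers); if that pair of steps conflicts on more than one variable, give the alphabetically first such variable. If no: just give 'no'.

Answer: no

Derivation:
Steps 1,2: A(r=x,w=x) vs B(r=y,w=y). No conflict.
Steps 2,3: same thread (B). No race.
Steps 3,4: B(r=x,w=x) vs A(r=y,w=y). No conflict.
Steps 4,5: A(r=y,w=y) vs B(r=-,w=x). No conflict.
Steps 5,6: same thread (B). No race.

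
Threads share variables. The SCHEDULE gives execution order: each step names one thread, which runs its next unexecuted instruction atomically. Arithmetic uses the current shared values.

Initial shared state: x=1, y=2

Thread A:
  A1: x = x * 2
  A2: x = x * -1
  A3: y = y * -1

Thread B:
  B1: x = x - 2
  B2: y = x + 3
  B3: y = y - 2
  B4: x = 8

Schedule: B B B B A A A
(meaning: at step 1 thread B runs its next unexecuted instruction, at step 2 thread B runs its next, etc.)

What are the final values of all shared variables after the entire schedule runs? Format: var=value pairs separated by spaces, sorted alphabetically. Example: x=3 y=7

Step 1: thread B executes B1 (x = x - 2). Shared: x=-1 y=2. PCs: A@0 B@1
Step 2: thread B executes B2 (y = x + 3). Shared: x=-1 y=2. PCs: A@0 B@2
Step 3: thread B executes B3 (y = y - 2). Shared: x=-1 y=0. PCs: A@0 B@3
Step 4: thread B executes B4 (x = 8). Shared: x=8 y=0. PCs: A@0 B@4
Step 5: thread A executes A1 (x = x * 2). Shared: x=16 y=0. PCs: A@1 B@4
Step 6: thread A executes A2 (x = x * -1). Shared: x=-16 y=0. PCs: A@2 B@4
Step 7: thread A executes A3 (y = y * -1). Shared: x=-16 y=0. PCs: A@3 B@4

Answer: x=-16 y=0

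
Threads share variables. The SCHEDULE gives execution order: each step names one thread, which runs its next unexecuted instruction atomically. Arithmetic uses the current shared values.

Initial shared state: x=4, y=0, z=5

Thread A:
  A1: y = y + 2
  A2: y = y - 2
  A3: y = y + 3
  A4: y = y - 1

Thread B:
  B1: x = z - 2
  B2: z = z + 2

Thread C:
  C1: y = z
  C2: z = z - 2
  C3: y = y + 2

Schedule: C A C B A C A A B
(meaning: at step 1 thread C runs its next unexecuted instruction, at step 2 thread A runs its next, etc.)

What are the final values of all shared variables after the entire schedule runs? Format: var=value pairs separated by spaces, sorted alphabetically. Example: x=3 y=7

Step 1: thread C executes C1 (y = z). Shared: x=4 y=5 z=5. PCs: A@0 B@0 C@1
Step 2: thread A executes A1 (y = y + 2). Shared: x=4 y=7 z=5. PCs: A@1 B@0 C@1
Step 3: thread C executes C2 (z = z - 2). Shared: x=4 y=7 z=3. PCs: A@1 B@0 C@2
Step 4: thread B executes B1 (x = z - 2). Shared: x=1 y=7 z=3. PCs: A@1 B@1 C@2
Step 5: thread A executes A2 (y = y - 2). Shared: x=1 y=5 z=3. PCs: A@2 B@1 C@2
Step 6: thread C executes C3 (y = y + 2). Shared: x=1 y=7 z=3. PCs: A@2 B@1 C@3
Step 7: thread A executes A3 (y = y + 3). Shared: x=1 y=10 z=3. PCs: A@3 B@1 C@3
Step 8: thread A executes A4 (y = y - 1). Shared: x=1 y=9 z=3. PCs: A@4 B@1 C@3
Step 9: thread B executes B2 (z = z + 2). Shared: x=1 y=9 z=5. PCs: A@4 B@2 C@3

Answer: x=1 y=9 z=5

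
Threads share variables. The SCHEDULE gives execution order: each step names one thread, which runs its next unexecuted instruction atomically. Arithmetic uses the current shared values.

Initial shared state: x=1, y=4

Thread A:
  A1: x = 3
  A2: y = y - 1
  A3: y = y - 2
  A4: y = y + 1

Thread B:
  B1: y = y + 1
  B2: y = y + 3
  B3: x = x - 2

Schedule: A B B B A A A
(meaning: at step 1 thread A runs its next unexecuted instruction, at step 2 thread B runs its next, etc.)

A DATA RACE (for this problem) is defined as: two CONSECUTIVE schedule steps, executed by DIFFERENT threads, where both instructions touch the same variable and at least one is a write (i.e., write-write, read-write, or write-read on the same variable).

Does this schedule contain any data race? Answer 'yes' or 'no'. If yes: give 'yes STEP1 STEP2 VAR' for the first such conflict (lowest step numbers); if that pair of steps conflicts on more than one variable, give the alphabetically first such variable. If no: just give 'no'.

Steps 1,2: A(r=-,w=x) vs B(r=y,w=y). No conflict.
Steps 2,3: same thread (B). No race.
Steps 3,4: same thread (B). No race.
Steps 4,5: B(r=x,w=x) vs A(r=y,w=y). No conflict.
Steps 5,6: same thread (A). No race.
Steps 6,7: same thread (A). No race.

Answer: no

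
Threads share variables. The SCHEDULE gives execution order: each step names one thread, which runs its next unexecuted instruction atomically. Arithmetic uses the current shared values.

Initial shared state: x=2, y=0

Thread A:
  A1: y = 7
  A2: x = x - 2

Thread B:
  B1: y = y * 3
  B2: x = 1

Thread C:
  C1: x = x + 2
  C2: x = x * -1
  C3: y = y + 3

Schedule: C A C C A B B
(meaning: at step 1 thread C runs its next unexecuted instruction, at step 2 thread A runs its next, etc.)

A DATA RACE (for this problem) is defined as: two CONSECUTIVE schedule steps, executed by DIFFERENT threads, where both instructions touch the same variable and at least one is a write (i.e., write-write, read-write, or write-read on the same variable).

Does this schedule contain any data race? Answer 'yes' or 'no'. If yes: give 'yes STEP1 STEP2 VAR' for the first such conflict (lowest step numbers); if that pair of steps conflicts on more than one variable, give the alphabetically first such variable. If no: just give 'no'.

Steps 1,2: C(r=x,w=x) vs A(r=-,w=y). No conflict.
Steps 2,3: A(r=-,w=y) vs C(r=x,w=x). No conflict.
Steps 3,4: same thread (C). No race.
Steps 4,5: C(r=y,w=y) vs A(r=x,w=x). No conflict.
Steps 5,6: A(r=x,w=x) vs B(r=y,w=y). No conflict.
Steps 6,7: same thread (B). No race.

Answer: no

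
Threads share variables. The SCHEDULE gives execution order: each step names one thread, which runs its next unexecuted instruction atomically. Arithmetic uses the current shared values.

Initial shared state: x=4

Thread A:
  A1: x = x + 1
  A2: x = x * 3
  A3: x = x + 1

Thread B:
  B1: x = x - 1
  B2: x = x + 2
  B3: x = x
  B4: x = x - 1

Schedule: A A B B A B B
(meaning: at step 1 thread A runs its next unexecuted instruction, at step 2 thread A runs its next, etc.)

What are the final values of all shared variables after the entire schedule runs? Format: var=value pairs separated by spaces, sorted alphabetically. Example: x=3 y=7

Step 1: thread A executes A1 (x = x + 1). Shared: x=5. PCs: A@1 B@0
Step 2: thread A executes A2 (x = x * 3). Shared: x=15. PCs: A@2 B@0
Step 3: thread B executes B1 (x = x - 1). Shared: x=14. PCs: A@2 B@1
Step 4: thread B executes B2 (x = x + 2). Shared: x=16. PCs: A@2 B@2
Step 5: thread A executes A3 (x = x + 1). Shared: x=17. PCs: A@3 B@2
Step 6: thread B executes B3 (x = x). Shared: x=17. PCs: A@3 B@3
Step 7: thread B executes B4 (x = x - 1). Shared: x=16. PCs: A@3 B@4

Answer: x=16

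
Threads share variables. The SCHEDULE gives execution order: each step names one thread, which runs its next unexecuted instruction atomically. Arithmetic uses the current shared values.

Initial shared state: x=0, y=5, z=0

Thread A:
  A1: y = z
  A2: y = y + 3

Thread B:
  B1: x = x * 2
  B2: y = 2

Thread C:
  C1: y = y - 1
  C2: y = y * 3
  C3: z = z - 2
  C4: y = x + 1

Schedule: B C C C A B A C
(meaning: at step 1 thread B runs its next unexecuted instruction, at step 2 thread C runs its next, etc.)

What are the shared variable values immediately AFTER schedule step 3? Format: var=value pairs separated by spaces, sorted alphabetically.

Step 1: thread B executes B1 (x = x * 2). Shared: x=0 y=5 z=0. PCs: A@0 B@1 C@0
Step 2: thread C executes C1 (y = y - 1). Shared: x=0 y=4 z=0. PCs: A@0 B@1 C@1
Step 3: thread C executes C2 (y = y * 3). Shared: x=0 y=12 z=0. PCs: A@0 B@1 C@2

Answer: x=0 y=12 z=0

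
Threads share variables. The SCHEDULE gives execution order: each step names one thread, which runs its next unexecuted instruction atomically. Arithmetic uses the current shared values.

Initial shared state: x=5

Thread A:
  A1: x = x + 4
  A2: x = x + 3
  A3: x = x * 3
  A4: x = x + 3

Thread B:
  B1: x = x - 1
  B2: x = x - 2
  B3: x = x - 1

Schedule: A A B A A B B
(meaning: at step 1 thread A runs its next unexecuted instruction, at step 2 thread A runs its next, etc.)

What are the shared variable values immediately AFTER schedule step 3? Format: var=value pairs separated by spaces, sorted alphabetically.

Step 1: thread A executes A1 (x = x + 4). Shared: x=9. PCs: A@1 B@0
Step 2: thread A executes A2 (x = x + 3). Shared: x=12. PCs: A@2 B@0
Step 3: thread B executes B1 (x = x - 1). Shared: x=11. PCs: A@2 B@1

Answer: x=11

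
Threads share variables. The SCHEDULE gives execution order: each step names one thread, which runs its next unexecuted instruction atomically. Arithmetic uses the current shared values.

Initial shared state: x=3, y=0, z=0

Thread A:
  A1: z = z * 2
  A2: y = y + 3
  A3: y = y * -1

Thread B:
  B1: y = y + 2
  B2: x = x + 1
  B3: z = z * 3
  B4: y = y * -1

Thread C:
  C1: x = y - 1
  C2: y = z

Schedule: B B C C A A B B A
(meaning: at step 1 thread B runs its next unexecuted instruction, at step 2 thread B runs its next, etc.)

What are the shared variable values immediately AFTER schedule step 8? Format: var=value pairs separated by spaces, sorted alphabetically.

Answer: x=1 y=-3 z=0

Derivation:
Step 1: thread B executes B1 (y = y + 2). Shared: x=3 y=2 z=0. PCs: A@0 B@1 C@0
Step 2: thread B executes B2 (x = x + 1). Shared: x=4 y=2 z=0. PCs: A@0 B@2 C@0
Step 3: thread C executes C1 (x = y - 1). Shared: x=1 y=2 z=0. PCs: A@0 B@2 C@1
Step 4: thread C executes C2 (y = z). Shared: x=1 y=0 z=0. PCs: A@0 B@2 C@2
Step 5: thread A executes A1 (z = z * 2). Shared: x=1 y=0 z=0. PCs: A@1 B@2 C@2
Step 6: thread A executes A2 (y = y + 3). Shared: x=1 y=3 z=0. PCs: A@2 B@2 C@2
Step 7: thread B executes B3 (z = z * 3). Shared: x=1 y=3 z=0. PCs: A@2 B@3 C@2
Step 8: thread B executes B4 (y = y * -1). Shared: x=1 y=-3 z=0. PCs: A@2 B@4 C@2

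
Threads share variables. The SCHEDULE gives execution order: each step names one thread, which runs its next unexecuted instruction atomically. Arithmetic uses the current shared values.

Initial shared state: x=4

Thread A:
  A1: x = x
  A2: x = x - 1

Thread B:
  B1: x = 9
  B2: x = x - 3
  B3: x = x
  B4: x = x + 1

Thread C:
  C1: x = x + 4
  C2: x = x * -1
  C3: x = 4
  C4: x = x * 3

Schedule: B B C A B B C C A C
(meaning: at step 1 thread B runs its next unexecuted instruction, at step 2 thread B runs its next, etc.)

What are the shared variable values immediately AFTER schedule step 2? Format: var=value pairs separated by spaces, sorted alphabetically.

Answer: x=6

Derivation:
Step 1: thread B executes B1 (x = 9). Shared: x=9. PCs: A@0 B@1 C@0
Step 2: thread B executes B2 (x = x - 3). Shared: x=6. PCs: A@0 B@2 C@0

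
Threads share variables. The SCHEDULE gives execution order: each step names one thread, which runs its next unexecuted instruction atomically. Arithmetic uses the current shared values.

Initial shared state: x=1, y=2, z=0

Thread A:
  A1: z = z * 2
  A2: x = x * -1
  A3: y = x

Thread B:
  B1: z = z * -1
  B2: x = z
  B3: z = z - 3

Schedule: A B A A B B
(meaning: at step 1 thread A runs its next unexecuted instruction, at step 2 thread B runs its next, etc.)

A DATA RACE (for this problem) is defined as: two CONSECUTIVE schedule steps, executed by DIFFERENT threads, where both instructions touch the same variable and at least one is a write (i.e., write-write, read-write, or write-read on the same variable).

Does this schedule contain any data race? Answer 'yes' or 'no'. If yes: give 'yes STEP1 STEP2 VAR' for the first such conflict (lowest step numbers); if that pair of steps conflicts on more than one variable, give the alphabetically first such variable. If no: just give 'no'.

Answer: yes 1 2 z

Derivation:
Steps 1,2: A(z = z * 2) vs B(z = z * -1). RACE on z (W-W).
Steps 2,3: B(r=z,w=z) vs A(r=x,w=x). No conflict.
Steps 3,4: same thread (A). No race.
Steps 4,5: A(y = x) vs B(x = z). RACE on x (R-W).
Steps 5,6: same thread (B). No race.
First conflict at steps 1,2.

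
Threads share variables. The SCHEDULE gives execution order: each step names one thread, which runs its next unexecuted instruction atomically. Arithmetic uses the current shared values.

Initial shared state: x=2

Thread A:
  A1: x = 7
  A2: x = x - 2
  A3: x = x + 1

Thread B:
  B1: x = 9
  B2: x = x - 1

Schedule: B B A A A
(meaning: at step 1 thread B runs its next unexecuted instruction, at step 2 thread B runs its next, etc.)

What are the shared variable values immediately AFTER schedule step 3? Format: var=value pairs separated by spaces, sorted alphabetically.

Step 1: thread B executes B1 (x = 9). Shared: x=9. PCs: A@0 B@1
Step 2: thread B executes B2 (x = x - 1). Shared: x=8. PCs: A@0 B@2
Step 3: thread A executes A1 (x = 7). Shared: x=7. PCs: A@1 B@2

Answer: x=7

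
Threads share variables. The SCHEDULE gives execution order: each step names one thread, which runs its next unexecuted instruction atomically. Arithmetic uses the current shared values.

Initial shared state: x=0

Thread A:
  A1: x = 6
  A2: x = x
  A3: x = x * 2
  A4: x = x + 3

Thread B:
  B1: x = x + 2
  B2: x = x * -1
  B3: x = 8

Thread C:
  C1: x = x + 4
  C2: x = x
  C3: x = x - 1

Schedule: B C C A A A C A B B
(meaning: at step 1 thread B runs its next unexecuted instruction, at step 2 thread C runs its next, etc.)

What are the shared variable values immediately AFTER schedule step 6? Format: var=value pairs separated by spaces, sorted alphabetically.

Step 1: thread B executes B1 (x = x + 2). Shared: x=2. PCs: A@0 B@1 C@0
Step 2: thread C executes C1 (x = x + 4). Shared: x=6. PCs: A@0 B@1 C@1
Step 3: thread C executes C2 (x = x). Shared: x=6. PCs: A@0 B@1 C@2
Step 4: thread A executes A1 (x = 6). Shared: x=6. PCs: A@1 B@1 C@2
Step 5: thread A executes A2 (x = x). Shared: x=6. PCs: A@2 B@1 C@2
Step 6: thread A executes A3 (x = x * 2). Shared: x=12. PCs: A@3 B@1 C@2

Answer: x=12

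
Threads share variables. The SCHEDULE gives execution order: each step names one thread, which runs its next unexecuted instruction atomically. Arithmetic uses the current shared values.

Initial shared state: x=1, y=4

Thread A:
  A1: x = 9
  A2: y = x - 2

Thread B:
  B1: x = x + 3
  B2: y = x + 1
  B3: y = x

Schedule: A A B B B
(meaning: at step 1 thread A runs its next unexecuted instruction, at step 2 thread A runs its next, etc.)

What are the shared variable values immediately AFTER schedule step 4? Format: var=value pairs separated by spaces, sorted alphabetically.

Step 1: thread A executes A1 (x = 9). Shared: x=9 y=4. PCs: A@1 B@0
Step 2: thread A executes A2 (y = x - 2). Shared: x=9 y=7. PCs: A@2 B@0
Step 3: thread B executes B1 (x = x + 3). Shared: x=12 y=7. PCs: A@2 B@1
Step 4: thread B executes B2 (y = x + 1). Shared: x=12 y=13. PCs: A@2 B@2

Answer: x=12 y=13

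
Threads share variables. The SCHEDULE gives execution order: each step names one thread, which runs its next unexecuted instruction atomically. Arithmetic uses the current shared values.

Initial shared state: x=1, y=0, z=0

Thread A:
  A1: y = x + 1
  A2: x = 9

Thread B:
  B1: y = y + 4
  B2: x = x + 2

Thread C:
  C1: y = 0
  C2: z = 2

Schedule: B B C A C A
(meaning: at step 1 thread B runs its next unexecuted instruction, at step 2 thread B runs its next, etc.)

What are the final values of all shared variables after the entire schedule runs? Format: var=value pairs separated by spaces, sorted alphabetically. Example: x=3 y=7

Answer: x=9 y=4 z=2

Derivation:
Step 1: thread B executes B1 (y = y + 4). Shared: x=1 y=4 z=0. PCs: A@0 B@1 C@0
Step 2: thread B executes B2 (x = x + 2). Shared: x=3 y=4 z=0. PCs: A@0 B@2 C@0
Step 3: thread C executes C1 (y = 0). Shared: x=3 y=0 z=0. PCs: A@0 B@2 C@1
Step 4: thread A executes A1 (y = x + 1). Shared: x=3 y=4 z=0. PCs: A@1 B@2 C@1
Step 5: thread C executes C2 (z = 2). Shared: x=3 y=4 z=2. PCs: A@1 B@2 C@2
Step 6: thread A executes A2 (x = 9). Shared: x=9 y=4 z=2. PCs: A@2 B@2 C@2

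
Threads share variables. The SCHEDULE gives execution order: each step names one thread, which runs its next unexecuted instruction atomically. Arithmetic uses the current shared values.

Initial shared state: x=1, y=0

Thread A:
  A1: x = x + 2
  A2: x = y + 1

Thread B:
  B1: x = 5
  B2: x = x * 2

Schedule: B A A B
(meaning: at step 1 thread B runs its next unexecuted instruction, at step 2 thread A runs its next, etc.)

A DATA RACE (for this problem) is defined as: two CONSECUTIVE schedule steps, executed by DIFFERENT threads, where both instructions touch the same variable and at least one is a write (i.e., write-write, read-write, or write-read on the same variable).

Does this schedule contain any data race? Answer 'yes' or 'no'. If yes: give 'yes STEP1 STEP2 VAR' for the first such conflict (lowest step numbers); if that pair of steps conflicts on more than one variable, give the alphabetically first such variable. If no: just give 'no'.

Answer: yes 1 2 x

Derivation:
Steps 1,2: B(x = 5) vs A(x = x + 2). RACE on x (W-W).
Steps 2,3: same thread (A). No race.
Steps 3,4: A(x = y + 1) vs B(x = x * 2). RACE on x (W-W).
First conflict at steps 1,2.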